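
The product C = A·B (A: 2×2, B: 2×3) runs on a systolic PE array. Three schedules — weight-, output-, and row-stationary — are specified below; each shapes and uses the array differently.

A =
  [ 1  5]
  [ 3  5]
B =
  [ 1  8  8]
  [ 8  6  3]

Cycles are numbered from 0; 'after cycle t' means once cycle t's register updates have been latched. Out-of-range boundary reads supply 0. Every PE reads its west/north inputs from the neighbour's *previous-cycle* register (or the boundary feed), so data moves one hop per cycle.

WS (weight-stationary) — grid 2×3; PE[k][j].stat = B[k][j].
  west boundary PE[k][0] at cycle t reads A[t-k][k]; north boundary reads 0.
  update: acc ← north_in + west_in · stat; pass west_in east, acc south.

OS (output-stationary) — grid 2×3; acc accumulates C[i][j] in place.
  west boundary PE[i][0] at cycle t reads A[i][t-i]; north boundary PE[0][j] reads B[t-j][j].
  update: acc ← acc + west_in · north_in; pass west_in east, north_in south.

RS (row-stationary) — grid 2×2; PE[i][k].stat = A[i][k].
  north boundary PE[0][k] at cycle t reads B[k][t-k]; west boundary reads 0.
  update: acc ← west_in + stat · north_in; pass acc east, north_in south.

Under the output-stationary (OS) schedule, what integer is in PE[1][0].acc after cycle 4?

OS on a 2×3 grid — tracing PE[1][0] and its feeders:
  t=0 PE[0][0]: acc=1 h=1 v=1
  t=0 PE[1][0]: acc=0 h=0 v=0
  t=1 PE[0][0]: acc=41 h=5 v=8
  t=1 PE[1][0]: acc=3 h=3 v=1
  t=2 PE[0][0]: acc=41 h=0 v=0
  t=2 PE[1][0]: acc=43 h=5 v=8
  t=3 PE[0][0]: acc=41 h=0 v=0
  t=3 PE[1][0]: acc=43 h=0 v=0
  t=4 PE[0][0]: acc=41 h=0 v=0
  t=4 PE[1][0]: acc=43 h=0 v=0

PE[1][0].acc = 43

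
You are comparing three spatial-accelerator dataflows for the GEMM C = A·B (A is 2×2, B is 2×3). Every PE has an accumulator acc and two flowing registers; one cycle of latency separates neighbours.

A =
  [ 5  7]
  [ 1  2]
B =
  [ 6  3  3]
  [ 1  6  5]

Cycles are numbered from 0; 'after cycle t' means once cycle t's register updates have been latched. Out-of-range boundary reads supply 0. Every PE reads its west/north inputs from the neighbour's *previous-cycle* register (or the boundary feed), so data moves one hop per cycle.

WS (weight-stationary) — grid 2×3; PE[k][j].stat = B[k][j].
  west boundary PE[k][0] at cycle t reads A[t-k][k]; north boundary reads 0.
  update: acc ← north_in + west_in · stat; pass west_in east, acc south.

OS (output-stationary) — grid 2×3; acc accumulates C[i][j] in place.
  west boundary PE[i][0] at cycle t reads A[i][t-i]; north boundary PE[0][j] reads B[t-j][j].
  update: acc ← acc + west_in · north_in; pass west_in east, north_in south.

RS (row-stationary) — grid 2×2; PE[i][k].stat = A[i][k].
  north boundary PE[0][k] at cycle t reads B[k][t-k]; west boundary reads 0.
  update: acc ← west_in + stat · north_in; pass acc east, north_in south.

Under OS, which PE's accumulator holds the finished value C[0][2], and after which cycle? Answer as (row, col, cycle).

(row, col, cycle) = (0, 2, 3)

OS — PE[0][2] is where C[0][2] collects:
  t=0 PE[0][2]: acc=0 h=0 v=0
  t=1 PE[0][2]: acc=0 h=0 v=0
  t=2 PE[0][2]: acc=15 h=5 v=3
  t=3 PE[0][2]: acc=50 h=7 v=5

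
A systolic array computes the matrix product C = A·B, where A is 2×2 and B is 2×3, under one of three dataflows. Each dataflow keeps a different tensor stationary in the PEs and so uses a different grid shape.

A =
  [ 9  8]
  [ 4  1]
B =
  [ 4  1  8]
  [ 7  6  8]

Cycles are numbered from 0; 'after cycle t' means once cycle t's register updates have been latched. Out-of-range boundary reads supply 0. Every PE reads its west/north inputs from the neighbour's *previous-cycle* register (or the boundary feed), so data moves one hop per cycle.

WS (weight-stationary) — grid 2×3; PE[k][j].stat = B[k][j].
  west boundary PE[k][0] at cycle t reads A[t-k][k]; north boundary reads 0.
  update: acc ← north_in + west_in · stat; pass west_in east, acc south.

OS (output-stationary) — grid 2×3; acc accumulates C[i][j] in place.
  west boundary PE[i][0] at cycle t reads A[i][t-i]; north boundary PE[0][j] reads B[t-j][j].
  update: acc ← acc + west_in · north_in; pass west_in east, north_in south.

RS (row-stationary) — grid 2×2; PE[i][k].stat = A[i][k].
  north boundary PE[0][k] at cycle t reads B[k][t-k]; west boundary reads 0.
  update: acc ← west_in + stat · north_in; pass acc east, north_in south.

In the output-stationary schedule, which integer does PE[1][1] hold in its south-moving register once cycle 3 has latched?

OS 2×3: PE[1][1] cycle-by-cycle (with neighbour feeds):
  c0 r0c1: 0 / 0 / 0
  c0 r1c0: 0 / 0 / 0
  c0 r1c1: 0 / 0 / 0
  c1 r0c1: 9 / 9 / 1
  c1 r1c0: 16 / 4 / 4
  c1 r1c1: 0 / 0 / 0
  c2 r0c1: 57 / 8 / 6
  c2 r1c0: 23 / 1 / 7
  c2 r1c1: 4 / 4 / 1
  c3 r0c1: 57 / 0 / 0
  c3 r1c0: 23 / 0 / 0
  c3 r1c1: 10 / 1 / 6

register = 6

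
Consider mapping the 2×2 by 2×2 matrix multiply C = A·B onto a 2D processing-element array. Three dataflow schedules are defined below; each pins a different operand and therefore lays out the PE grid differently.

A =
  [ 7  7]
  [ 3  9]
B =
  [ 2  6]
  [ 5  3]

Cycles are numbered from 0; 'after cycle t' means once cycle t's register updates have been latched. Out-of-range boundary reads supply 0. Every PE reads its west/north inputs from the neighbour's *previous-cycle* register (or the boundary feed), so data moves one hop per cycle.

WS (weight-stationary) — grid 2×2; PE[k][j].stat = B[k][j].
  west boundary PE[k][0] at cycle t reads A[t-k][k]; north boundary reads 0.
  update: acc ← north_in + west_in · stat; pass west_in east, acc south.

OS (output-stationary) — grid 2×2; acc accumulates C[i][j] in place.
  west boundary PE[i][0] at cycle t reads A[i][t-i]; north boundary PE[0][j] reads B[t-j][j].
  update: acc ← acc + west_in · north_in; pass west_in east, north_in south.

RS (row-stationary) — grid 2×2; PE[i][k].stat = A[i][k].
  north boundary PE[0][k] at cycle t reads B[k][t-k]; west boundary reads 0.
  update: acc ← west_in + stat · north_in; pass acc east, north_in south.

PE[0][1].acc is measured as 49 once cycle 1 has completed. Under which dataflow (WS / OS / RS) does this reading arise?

WS (2×2 grid), PE[0][1]:
  after 0 — PE[0][1] acc=0, pass-E 0, pass-S 0
  after 1 — PE[0][1] acc=42, pass-E 7, pass-S 42
OS (2×2 grid), PE[0][1]:
  after 0 — PE[0][1] acc=0, pass-E 0, pass-S 0
  after 1 — PE[0][1] acc=42, pass-E 7, pass-S 6
RS (2×2 grid), PE[0][1]:
  after 0 — PE[0][1] acc=0, pass-E 0, pass-S 0
  after 1 — PE[0][1] acc=49, pass-E 49, pass-S 5

dataflow = RS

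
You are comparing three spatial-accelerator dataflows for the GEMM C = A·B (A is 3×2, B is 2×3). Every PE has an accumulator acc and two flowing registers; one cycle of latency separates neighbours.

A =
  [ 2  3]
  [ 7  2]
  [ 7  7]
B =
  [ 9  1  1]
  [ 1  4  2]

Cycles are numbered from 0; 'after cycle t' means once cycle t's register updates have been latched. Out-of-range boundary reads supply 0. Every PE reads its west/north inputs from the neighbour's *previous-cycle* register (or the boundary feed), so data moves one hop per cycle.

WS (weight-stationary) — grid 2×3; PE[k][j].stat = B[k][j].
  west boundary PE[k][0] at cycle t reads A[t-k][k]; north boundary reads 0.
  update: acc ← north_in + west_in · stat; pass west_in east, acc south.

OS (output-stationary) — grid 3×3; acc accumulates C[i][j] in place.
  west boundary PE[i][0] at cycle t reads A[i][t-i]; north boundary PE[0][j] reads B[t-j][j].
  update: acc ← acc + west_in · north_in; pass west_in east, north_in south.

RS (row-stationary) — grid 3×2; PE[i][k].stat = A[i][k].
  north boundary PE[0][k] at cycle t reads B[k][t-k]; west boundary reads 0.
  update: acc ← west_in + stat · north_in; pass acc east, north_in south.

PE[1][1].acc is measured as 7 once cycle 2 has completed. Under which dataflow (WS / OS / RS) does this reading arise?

dataflow = OS

Under WS (2×3), PE[1][1]:
  c0 r1c1: 0 / 0 / 0
  c1 r1c1: 0 / 0 / 0
  c2 r1c1: 14 / 3 / 14
Under OS (3×3), PE[1][1]:
  c0 r1c1: 0 / 0 / 0
  c1 r1c1: 0 / 0 / 0
  c2 r1c1: 7 / 7 / 1
Under RS (3×2), PE[1][1]:
  c0 r1c1: 0 / 0 / 0
  c1 r1c1: 0 / 0 / 0
  c2 r1c1: 65 / 65 / 1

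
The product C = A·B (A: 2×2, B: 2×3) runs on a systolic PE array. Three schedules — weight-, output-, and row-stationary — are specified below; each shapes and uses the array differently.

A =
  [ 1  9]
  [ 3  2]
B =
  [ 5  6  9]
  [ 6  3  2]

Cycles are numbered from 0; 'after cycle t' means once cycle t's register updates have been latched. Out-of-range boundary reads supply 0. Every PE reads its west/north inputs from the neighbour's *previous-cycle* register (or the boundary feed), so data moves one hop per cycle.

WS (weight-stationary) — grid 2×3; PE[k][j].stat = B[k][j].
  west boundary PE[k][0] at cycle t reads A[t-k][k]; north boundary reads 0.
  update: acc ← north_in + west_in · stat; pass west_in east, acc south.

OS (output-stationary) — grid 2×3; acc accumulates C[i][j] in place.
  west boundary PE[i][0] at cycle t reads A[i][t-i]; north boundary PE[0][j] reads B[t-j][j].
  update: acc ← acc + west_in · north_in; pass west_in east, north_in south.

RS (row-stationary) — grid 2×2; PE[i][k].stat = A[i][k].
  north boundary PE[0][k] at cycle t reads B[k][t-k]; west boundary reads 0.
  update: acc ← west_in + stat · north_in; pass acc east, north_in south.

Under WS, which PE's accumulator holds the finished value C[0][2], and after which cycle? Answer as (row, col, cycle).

(row, col, cycle) = (1, 2, 3)

WS — PE[1][2] is where C[0][2] collects:
  after 0 — PE[1][2] acc=0, pass-E 0, pass-S 0
  after 1 — PE[1][2] acc=0, pass-E 0, pass-S 0
  after 2 — PE[1][2] acc=0, pass-E 0, pass-S 0
  after 3 — PE[1][2] acc=27, pass-E 9, pass-S 27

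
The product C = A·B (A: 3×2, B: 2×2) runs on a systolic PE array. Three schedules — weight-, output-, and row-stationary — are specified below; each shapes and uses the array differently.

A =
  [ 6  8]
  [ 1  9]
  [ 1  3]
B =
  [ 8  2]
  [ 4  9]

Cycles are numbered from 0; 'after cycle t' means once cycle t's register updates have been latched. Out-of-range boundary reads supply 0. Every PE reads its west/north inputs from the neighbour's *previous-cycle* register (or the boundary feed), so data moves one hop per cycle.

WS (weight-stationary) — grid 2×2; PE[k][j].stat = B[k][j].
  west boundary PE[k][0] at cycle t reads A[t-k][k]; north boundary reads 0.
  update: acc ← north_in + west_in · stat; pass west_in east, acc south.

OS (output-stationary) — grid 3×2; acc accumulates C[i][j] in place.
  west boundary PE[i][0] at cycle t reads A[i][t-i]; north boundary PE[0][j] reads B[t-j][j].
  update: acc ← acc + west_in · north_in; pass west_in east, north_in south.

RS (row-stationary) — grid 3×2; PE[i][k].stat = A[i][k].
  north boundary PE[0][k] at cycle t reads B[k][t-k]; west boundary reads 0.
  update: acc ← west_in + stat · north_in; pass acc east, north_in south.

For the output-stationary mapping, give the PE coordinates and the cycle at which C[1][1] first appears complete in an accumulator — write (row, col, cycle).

(row, col, cycle) = (1, 1, 3)

OS: C[1][1] accumulates in PE[1][1]:
  c0 r1c1: 0 / 0 / 0
  c1 r1c1: 0 / 0 / 0
  c2 r1c1: 2 / 1 / 2
  c3 r1c1: 83 / 9 / 9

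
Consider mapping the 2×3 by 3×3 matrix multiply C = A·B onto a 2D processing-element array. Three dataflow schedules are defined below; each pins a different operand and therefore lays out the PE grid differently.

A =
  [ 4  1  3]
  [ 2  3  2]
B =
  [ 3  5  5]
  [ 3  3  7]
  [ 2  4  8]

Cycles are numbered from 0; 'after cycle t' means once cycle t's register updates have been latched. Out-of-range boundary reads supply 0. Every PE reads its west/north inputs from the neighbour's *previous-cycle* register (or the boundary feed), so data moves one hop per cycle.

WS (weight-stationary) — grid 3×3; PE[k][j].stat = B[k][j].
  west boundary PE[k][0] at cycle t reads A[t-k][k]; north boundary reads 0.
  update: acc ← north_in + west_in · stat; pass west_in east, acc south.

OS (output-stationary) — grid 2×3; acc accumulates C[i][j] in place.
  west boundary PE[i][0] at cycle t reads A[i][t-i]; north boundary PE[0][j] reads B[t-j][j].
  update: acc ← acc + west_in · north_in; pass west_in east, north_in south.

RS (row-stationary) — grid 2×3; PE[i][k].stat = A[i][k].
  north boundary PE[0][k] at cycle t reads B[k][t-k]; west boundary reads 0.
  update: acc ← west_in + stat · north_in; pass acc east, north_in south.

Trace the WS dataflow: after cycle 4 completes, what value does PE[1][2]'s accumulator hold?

PE[1][2].acc = 31

Tracing WS — 3×3 array, target PE[1][2]:
  step 0 · PE0,2: acc=0; fwd→0 fwd↓0
  step 0 · PE1,1: acc=0; fwd→0 fwd↓0
  step 0 · PE1,2: acc=0; fwd→0 fwd↓0
  step 1 · PE0,2: acc=0; fwd→0 fwd↓0
  step 1 · PE1,1: acc=0; fwd→0 fwd↓0
  step 1 · PE1,2: acc=0; fwd→0 fwd↓0
  step 2 · PE0,2: acc=20; fwd→4 fwd↓20
  step 2 · PE1,1: acc=23; fwd→1 fwd↓23
  step 2 · PE1,2: acc=0; fwd→0 fwd↓0
  step 3 · PE0,2: acc=10; fwd→2 fwd↓10
  step 3 · PE1,1: acc=19; fwd→3 fwd↓19
  step 3 · PE1,2: acc=27; fwd→1 fwd↓27
  step 4 · PE0,2: acc=0; fwd→0 fwd↓0
  step 4 · PE1,1: acc=0; fwd→0 fwd↓0
  step 4 · PE1,2: acc=31; fwd→3 fwd↓31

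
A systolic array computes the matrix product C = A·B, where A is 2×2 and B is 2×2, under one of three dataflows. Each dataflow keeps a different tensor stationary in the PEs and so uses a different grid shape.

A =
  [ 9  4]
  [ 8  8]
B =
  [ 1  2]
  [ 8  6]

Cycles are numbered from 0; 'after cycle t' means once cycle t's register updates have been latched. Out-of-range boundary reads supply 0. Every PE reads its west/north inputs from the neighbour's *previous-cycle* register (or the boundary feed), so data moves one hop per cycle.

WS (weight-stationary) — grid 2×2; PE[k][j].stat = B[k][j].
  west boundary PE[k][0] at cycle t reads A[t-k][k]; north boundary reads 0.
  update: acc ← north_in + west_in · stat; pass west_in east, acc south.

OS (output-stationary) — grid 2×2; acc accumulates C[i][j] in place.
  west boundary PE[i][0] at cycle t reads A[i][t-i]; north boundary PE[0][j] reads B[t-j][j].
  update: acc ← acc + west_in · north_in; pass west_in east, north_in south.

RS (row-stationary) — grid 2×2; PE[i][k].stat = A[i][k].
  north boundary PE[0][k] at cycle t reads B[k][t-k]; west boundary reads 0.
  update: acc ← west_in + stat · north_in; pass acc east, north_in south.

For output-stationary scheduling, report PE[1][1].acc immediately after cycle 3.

OS (2×2). Following PE[1][1] plus its west/north inputs:
  step 0 · PE0,1: acc=0; fwd→0 fwd↓0
  step 0 · PE1,0: acc=0; fwd→0 fwd↓0
  step 0 · PE1,1: acc=0; fwd→0 fwd↓0
  step 1 · PE0,1: acc=18; fwd→9 fwd↓2
  step 1 · PE1,0: acc=8; fwd→8 fwd↓1
  step 1 · PE1,1: acc=0; fwd→0 fwd↓0
  step 2 · PE0,1: acc=42; fwd→4 fwd↓6
  step 2 · PE1,0: acc=72; fwd→8 fwd↓8
  step 2 · PE1,1: acc=16; fwd→8 fwd↓2
  step 3 · PE0,1: acc=42; fwd→0 fwd↓0
  step 3 · PE1,0: acc=72; fwd→0 fwd↓0
  step 3 · PE1,1: acc=64; fwd→8 fwd↓6

PE[1][1].acc = 64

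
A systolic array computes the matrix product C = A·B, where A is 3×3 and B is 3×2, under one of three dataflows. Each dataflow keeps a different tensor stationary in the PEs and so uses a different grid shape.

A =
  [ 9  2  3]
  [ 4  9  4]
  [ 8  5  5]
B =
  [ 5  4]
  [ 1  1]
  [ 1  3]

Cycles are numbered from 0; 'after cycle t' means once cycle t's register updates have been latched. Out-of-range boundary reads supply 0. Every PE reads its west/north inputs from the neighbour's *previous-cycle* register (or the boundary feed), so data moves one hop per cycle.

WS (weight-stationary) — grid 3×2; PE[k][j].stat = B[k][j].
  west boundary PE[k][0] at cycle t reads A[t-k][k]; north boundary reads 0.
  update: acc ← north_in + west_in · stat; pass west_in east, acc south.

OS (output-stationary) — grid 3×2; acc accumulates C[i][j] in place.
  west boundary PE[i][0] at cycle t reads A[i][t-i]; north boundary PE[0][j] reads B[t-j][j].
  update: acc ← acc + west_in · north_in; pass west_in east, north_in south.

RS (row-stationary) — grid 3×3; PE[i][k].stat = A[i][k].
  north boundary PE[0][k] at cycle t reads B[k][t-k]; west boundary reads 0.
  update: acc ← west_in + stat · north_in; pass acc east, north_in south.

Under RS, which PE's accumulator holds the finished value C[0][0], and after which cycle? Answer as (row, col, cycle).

Under RS, C[0][0] lands at PE[0][2]:
  after 0 — PE[0][2] acc=0, pass-E 0, pass-S 0
  after 1 — PE[0][2] acc=0, pass-E 0, pass-S 0
  after 2 — PE[0][2] acc=50, pass-E 50, pass-S 1

(row, col, cycle) = (0, 2, 2)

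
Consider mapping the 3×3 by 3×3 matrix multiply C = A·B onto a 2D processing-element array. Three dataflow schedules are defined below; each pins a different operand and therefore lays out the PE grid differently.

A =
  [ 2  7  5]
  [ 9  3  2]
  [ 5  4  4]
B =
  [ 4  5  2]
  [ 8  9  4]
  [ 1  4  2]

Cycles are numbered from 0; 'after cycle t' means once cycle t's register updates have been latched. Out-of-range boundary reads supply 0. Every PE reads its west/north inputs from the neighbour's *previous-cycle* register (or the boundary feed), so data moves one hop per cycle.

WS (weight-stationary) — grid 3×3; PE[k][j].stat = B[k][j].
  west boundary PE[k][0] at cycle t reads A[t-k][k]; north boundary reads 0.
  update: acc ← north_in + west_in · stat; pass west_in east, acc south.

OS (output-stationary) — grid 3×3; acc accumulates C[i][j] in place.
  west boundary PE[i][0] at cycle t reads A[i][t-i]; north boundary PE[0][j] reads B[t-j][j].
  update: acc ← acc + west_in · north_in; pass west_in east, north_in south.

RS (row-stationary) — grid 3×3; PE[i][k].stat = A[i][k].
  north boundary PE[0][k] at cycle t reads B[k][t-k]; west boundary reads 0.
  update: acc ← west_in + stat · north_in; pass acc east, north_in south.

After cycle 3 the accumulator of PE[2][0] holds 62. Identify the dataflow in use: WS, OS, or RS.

— WS: 3×3; PE[2][0] trace:
  0: (2,0).acc=0  regs=<0,0>
  1: (2,0).acc=0  regs=<0,0>
  2: (2,0).acc=69  regs=<5,69>
  3: (2,0).acc=62  regs=<2,62>
— OS: 3×3; PE[2][0] trace:
  0: (2,0).acc=0  regs=<0,0>
  1: (2,0).acc=0  regs=<0,0>
  2: (2,0).acc=20  regs=<5,4>
  3: (2,0).acc=52  regs=<4,8>
— RS: 3×3; PE[2][0] trace:
  0: (2,0).acc=0  regs=<0,0>
  1: (2,0).acc=0  regs=<0,0>
  2: (2,0).acc=20  regs=<20,4>
  3: (2,0).acc=25  regs=<25,5>

dataflow = WS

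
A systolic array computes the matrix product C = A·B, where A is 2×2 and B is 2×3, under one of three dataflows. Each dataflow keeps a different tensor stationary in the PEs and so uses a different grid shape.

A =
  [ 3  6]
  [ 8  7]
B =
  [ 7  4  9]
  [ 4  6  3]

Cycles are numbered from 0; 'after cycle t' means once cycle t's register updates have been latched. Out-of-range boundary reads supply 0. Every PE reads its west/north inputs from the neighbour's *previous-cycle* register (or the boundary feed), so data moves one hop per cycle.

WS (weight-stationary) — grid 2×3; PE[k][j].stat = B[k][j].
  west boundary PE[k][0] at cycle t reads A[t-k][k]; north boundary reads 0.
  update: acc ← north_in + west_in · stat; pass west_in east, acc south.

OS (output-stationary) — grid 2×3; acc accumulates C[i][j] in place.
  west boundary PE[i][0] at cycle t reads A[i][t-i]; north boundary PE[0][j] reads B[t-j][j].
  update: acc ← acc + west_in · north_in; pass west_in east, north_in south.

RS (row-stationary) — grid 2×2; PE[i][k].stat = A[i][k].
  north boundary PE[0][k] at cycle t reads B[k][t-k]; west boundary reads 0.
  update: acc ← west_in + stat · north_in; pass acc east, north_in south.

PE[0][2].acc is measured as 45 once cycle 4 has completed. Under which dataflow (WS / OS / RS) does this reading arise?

WS [2×3] PE[0][2] across cycles:
  [0] (0,2) acc=0 (h:0 v:0)
  [1] (0,2) acc=0 (h:0 v:0)
  [2] (0,2) acc=27 (h:3 v:27)
  [3] (0,2) acc=72 (h:8 v:72)
  [4] (0,2) acc=0 (h:0 v:0)
OS [2×3] PE[0][2] across cycles:
  [0] (0,2) acc=0 (h:0 v:0)
  [1] (0,2) acc=0 (h:0 v:0)
  [2] (0,2) acc=27 (h:3 v:9)
  [3] (0,2) acc=45 (h:6 v:3)
  [4] (0,2) acc=45 (h:0 v:0)
RS (2×2): PE[0][2] does not exist.

dataflow = OS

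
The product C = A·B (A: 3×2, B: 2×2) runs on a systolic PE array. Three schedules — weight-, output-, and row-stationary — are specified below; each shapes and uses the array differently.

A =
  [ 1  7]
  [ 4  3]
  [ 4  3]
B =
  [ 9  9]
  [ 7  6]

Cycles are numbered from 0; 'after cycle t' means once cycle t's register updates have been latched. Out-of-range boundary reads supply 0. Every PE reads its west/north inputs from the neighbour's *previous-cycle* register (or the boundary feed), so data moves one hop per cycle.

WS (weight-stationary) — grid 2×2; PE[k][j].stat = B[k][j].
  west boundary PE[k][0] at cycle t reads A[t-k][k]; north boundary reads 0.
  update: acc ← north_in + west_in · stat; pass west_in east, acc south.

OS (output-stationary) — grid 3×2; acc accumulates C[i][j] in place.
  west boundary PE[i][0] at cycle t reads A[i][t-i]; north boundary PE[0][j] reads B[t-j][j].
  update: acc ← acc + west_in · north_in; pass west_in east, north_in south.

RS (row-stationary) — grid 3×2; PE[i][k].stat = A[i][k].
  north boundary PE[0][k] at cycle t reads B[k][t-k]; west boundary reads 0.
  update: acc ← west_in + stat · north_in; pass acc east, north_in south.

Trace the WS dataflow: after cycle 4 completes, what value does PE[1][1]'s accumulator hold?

WS 2×2: PE[1][1] cycle-by-cycle (with neighbour feeds):
  @0  [0,1]  acc 0  |  →0  ↓0
  @0  [1,0]  acc 0  |  →0  ↓0
  @0  [1,1]  acc 0  |  →0  ↓0
  @1  [0,1]  acc 9  |  →1  ↓9
  @1  [1,0]  acc 58  |  →7  ↓58
  @1  [1,1]  acc 0  |  →0  ↓0
  @2  [0,1]  acc 36  |  →4  ↓36
  @2  [1,0]  acc 57  |  →3  ↓57
  @2  [1,1]  acc 51  |  →7  ↓51
  @3  [0,1]  acc 36  |  →4  ↓36
  @3  [1,0]  acc 57  |  →3  ↓57
  @3  [1,1]  acc 54  |  →3  ↓54
  @4  [0,1]  acc 0  |  →0  ↓0
  @4  [1,0]  acc 0  |  →0  ↓0
  @4  [1,1]  acc 54  |  →3  ↓54

PE[1][1].acc = 54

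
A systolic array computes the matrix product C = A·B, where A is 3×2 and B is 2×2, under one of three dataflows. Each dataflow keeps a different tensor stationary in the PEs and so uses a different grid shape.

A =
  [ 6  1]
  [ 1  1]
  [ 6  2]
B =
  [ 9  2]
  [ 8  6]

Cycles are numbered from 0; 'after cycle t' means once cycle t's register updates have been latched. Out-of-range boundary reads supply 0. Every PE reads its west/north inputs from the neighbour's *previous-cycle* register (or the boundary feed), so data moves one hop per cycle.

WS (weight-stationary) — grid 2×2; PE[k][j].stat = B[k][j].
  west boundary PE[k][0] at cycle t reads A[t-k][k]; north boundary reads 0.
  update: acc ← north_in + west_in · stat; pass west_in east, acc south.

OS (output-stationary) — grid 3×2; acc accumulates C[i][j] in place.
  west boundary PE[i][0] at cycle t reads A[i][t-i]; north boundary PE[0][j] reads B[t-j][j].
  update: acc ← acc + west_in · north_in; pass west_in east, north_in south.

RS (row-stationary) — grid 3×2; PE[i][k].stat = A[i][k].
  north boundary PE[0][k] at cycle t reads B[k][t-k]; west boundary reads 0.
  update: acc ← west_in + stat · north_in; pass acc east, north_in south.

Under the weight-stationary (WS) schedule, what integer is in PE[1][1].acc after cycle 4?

Tracing WS — 2×2 array, target PE[1][1]:
  t=0 PE[0][1]: acc=0 h=0 v=0
  t=0 PE[1][0]: acc=0 h=0 v=0
  t=0 PE[1][1]: acc=0 h=0 v=0
  t=1 PE[0][1]: acc=12 h=6 v=12
  t=1 PE[1][0]: acc=62 h=1 v=62
  t=1 PE[1][1]: acc=0 h=0 v=0
  t=2 PE[0][1]: acc=2 h=1 v=2
  t=2 PE[1][0]: acc=17 h=1 v=17
  t=2 PE[1][1]: acc=18 h=1 v=18
  t=3 PE[0][1]: acc=12 h=6 v=12
  t=3 PE[1][0]: acc=70 h=2 v=70
  t=3 PE[1][1]: acc=8 h=1 v=8
  t=4 PE[0][1]: acc=0 h=0 v=0
  t=4 PE[1][0]: acc=0 h=0 v=0
  t=4 PE[1][1]: acc=24 h=2 v=24

PE[1][1].acc = 24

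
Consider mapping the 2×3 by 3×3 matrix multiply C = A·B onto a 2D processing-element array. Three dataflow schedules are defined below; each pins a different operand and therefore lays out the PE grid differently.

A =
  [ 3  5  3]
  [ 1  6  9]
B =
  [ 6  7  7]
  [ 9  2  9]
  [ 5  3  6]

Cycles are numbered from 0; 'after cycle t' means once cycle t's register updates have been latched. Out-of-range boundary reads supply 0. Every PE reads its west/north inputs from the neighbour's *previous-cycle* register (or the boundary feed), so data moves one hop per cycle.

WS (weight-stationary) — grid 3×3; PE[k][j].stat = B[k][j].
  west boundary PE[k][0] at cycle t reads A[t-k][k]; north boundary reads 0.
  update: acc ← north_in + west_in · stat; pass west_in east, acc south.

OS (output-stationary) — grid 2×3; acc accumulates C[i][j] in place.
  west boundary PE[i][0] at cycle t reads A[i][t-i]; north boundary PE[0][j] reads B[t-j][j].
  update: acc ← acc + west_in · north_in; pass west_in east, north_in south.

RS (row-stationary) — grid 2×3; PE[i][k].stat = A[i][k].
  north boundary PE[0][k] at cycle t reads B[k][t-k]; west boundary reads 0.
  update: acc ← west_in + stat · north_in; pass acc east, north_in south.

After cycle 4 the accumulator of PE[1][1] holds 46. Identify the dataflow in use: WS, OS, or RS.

dataflow = OS

Under WS (3×3), PE[1][1]:
  t=0 PE[1][1]: acc=0 h=0 v=0
  t=1 PE[1][1]: acc=0 h=0 v=0
  t=2 PE[1][1]: acc=31 h=5 v=31
  t=3 PE[1][1]: acc=19 h=6 v=19
  t=4 PE[1][1]: acc=0 h=0 v=0
Under OS (2×3), PE[1][1]:
  t=0 PE[1][1]: acc=0 h=0 v=0
  t=1 PE[1][1]: acc=0 h=0 v=0
  t=2 PE[1][1]: acc=7 h=1 v=7
  t=3 PE[1][1]: acc=19 h=6 v=2
  t=4 PE[1][1]: acc=46 h=9 v=3
Under RS (2×3), PE[1][1]:
  t=0 PE[1][1]: acc=0 h=0 v=0
  t=1 PE[1][1]: acc=0 h=0 v=0
  t=2 PE[1][1]: acc=60 h=60 v=9
  t=3 PE[1][1]: acc=19 h=19 v=2
  t=4 PE[1][1]: acc=61 h=61 v=9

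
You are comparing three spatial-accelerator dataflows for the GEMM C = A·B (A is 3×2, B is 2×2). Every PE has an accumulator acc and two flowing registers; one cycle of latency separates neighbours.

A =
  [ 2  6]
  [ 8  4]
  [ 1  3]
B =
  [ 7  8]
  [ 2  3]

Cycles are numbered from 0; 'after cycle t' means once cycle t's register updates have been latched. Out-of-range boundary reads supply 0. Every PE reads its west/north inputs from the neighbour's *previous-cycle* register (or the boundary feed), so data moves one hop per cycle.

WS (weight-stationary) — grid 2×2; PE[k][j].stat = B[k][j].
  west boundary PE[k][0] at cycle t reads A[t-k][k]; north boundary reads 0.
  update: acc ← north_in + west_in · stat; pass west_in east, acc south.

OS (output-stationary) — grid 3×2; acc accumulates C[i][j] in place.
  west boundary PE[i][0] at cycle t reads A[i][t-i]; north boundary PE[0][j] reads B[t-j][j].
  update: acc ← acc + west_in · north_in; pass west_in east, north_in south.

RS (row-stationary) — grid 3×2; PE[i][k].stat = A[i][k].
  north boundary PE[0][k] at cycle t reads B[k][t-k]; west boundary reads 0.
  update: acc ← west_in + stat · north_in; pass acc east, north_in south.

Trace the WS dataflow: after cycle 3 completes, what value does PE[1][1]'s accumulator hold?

WS on a 2×2 grid — tracing PE[1][1] and its feeders:
  step 0 · PE0,1: acc=0; fwd→0 fwd↓0
  step 0 · PE1,0: acc=0; fwd→0 fwd↓0
  step 0 · PE1,1: acc=0; fwd→0 fwd↓0
  step 1 · PE0,1: acc=16; fwd→2 fwd↓16
  step 1 · PE1,0: acc=26; fwd→6 fwd↓26
  step 1 · PE1,1: acc=0; fwd→0 fwd↓0
  step 2 · PE0,1: acc=64; fwd→8 fwd↓64
  step 2 · PE1,0: acc=64; fwd→4 fwd↓64
  step 2 · PE1,1: acc=34; fwd→6 fwd↓34
  step 3 · PE0,1: acc=8; fwd→1 fwd↓8
  step 3 · PE1,0: acc=13; fwd→3 fwd↓13
  step 3 · PE1,1: acc=76; fwd→4 fwd↓76

PE[1][1].acc = 76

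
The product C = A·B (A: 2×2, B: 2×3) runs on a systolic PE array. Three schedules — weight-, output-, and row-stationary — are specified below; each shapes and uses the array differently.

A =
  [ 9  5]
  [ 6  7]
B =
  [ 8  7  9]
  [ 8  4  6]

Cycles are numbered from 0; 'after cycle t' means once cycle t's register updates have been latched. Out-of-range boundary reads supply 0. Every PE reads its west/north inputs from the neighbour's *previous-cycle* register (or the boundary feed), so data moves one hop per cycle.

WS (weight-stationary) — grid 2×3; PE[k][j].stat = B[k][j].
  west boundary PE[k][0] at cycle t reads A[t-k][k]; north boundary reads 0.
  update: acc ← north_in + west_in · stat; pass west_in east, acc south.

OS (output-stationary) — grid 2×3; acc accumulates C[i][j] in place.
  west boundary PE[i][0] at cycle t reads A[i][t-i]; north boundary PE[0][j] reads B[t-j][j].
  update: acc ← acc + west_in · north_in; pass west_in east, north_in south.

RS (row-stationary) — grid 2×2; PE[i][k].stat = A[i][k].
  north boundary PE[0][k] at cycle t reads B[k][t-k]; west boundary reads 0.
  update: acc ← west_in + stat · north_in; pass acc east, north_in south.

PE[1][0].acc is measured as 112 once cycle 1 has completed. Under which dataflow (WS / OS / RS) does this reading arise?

dataflow = WS

WS [2×3] PE[1][0] across cycles:
  step 0 · PE1,0: acc=0; fwd→0 fwd↓0
  step 1 · PE1,0: acc=112; fwd→5 fwd↓112
OS [2×3] PE[1][0] across cycles:
  step 0 · PE1,0: acc=0; fwd→0 fwd↓0
  step 1 · PE1,0: acc=48; fwd→6 fwd↓8
RS [2×2] PE[1][0] across cycles:
  step 0 · PE1,0: acc=0; fwd→0 fwd↓0
  step 1 · PE1,0: acc=48; fwd→48 fwd↓8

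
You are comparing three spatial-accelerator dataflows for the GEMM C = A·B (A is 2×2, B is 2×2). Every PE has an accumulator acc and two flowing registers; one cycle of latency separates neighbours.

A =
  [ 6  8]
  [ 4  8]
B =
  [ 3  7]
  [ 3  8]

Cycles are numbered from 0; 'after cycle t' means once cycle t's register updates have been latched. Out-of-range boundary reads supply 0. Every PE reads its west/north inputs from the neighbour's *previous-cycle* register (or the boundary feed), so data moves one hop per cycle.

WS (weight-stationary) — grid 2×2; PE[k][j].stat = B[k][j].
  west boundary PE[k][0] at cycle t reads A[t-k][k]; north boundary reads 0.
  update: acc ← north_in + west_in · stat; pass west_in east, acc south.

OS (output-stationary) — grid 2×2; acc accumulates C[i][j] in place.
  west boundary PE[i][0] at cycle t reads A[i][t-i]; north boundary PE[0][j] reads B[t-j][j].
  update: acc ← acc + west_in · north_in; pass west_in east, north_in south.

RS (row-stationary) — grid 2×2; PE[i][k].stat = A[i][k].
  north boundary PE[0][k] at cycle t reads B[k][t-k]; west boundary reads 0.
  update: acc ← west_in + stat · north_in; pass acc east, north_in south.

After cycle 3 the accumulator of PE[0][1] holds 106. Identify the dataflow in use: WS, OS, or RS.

dataflow = OS

— WS: 2×2; PE[0][1] trace:
  after 0 — PE[0][1] acc=0, pass-E 0, pass-S 0
  after 1 — PE[0][1] acc=42, pass-E 6, pass-S 42
  after 2 — PE[0][1] acc=28, pass-E 4, pass-S 28
  after 3 — PE[0][1] acc=0, pass-E 0, pass-S 0
— OS: 2×2; PE[0][1] trace:
  after 0 — PE[0][1] acc=0, pass-E 0, pass-S 0
  after 1 — PE[0][1] acc=42, pass-E 6, pass-S 7
  after 2 — PE[0][1] acc=106, pass-E 8, pass-S 8
  after 3 — PE[0][1] acc=106, pass-E 0, pass-S 0
— RS: 2×2; PE[0][1] trace:
  after 0 — PE[0][1] acc=0, pass-E 0, pass-S 0
  after 1 — PE[0][1] acc=42, pass-E 42, pass-S 3
  after 2 — PE[0][1] acc=106, pass-E 106, pass-S 8
  after 3 — PE[0][1] acc=0, pass-E 0, pass-S 0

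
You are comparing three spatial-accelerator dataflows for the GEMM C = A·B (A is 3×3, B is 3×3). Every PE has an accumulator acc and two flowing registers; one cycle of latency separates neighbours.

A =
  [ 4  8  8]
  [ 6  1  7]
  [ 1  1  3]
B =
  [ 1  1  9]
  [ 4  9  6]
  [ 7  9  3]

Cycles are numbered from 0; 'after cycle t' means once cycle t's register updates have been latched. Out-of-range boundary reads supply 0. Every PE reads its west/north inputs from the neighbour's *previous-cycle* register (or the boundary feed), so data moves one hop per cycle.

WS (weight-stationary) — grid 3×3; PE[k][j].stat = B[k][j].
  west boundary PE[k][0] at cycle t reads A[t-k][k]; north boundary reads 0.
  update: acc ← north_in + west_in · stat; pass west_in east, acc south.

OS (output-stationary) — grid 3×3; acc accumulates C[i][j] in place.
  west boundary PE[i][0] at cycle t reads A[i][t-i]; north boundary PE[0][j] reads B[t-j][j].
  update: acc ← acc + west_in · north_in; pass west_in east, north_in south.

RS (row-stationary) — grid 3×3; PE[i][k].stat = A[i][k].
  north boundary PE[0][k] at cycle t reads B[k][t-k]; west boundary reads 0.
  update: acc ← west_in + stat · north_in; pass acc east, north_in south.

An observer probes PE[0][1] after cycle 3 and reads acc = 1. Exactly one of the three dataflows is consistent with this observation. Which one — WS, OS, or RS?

WS (3×3 grid), PE[0][1]:
  @0  [0,1]  acc 0  |  →0  ↓0
  @1  [0,1]  acc 4  |  →4  ↓4
  @2  [0,1]  acc 6  |  →6  ↓6
  @3  [0,1]  acc 1  |  →1  ↓1
OS (3×3 grid), PE[0][1]:
  @0  [0,1]  acc 0  |  →0  ↓0
  @1  [0,1]  acc 4  |  →4  ↓1
  @2  [0,1]  acc 76  |  →8  ↓9
  @3  [0,1]  acc 148  |  →8  ↓9
RS (3×3 grid), PE[0][1]:
  @0  [0,1]  acc 0  |  →0  ↓0
  @1  [0,1]  acc 36  |  →36  ↓4
  @2  [0,1]  acc 76  |  →76  ↓9
  @3  [0,1]  acc 84  |  →84  ↓6

dataflow = WS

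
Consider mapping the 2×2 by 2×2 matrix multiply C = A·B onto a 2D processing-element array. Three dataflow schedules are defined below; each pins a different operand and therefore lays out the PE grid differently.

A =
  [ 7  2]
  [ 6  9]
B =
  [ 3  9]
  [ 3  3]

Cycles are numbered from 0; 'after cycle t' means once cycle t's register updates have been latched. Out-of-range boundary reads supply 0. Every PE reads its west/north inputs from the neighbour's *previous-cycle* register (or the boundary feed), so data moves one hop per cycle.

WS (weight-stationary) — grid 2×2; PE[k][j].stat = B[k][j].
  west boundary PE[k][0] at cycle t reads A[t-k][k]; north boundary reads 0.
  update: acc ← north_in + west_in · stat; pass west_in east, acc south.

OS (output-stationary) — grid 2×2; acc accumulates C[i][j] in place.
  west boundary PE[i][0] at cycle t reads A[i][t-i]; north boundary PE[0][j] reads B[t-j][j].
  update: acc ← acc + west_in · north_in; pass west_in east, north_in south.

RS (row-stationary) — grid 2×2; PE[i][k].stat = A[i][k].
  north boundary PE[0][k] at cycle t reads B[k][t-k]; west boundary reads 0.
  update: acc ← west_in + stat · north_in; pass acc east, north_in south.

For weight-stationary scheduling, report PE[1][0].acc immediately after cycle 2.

WS 2×2: PE[1][0] cycle-by-cycle (with neighbour feeds):
  cycle 0: PE[0][0] → acc 21, east 7, south 21
  cycle 0: PE[1][0] → acc 0, east 0, south 0
  cycle 1: PE[0][0] → acc 18, east 6, south 18
  cycle 1: PE[1][0] → acc 27, east 2, south 27
  cycle 2: PE[0][0] → acc 0, east 0, south 0
  cycle 2: PE[1][0] → acc 45, east 9, south 45

PE[1][0].acc = 45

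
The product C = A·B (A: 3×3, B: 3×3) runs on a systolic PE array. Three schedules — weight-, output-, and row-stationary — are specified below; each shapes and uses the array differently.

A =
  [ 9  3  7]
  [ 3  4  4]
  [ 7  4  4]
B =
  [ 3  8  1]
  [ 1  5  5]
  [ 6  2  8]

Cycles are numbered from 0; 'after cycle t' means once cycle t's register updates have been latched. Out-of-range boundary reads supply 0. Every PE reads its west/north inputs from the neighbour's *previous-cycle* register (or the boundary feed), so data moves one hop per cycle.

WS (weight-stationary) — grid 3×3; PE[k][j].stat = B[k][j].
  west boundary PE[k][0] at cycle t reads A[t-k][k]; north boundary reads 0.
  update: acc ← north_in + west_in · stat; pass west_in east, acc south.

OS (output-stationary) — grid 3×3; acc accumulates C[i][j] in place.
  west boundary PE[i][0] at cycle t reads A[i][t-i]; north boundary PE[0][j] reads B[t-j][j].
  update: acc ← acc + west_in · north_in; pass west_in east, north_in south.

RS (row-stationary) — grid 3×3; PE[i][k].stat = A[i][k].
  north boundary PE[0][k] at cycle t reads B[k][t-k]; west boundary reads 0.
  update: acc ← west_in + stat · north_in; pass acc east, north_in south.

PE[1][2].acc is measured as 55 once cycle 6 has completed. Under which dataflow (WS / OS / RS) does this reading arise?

WS (3×3 grid), PE[1][2]:
  [0] (1,2) acc=0 (h:0 v:0)
  [1] (1,2) acc=0 (h:0 v:0)
  [2] (1,2) acc=0 (h:0 v:0)
  [3] (1,2) acc=24 (h:3 v:24)
  [4] (1,2) acc=23 (h:4 v:23)
  [5] (1,2) acc=27 (h:4 v:27)
  [6] (1,2) acc=0 (h:0 v:0)
OS (3×3 grid), PE[1][2]:
  [0] (1,2) acc=0 (h:0 v:0)
  [1] (1,2) acc=0 (h:0 v:0)
  [2] (1,2) acc=0 (h:0 v:0)
  [3] (1,2) acc=3 (h:3 v:1)
  [4] (1,2) acc=23 (h:4 v:5)
  [5] (1,2) acc=55 (h:4 v:8)
  [6] (1,2) acc=55 (h:0 v:0)
RS (3×3 grid), PE[1][2]:
  [0] (1,2) acc=0 (h:0 v:0)
  [1] (1,2) acc=0 (h:0 v:0)
  [2] (1,2) acc=0 (h:0 v:0)
  [3] (1,2) acc=37 (h:37 v:6)
  [4] (1,2) acc=52 (h:52 v:2)
  [5] (1,2) acc=55 (h:55 v:8)
  [6] (1,2) acc=0 (h:0 v:0)

dataflow = OS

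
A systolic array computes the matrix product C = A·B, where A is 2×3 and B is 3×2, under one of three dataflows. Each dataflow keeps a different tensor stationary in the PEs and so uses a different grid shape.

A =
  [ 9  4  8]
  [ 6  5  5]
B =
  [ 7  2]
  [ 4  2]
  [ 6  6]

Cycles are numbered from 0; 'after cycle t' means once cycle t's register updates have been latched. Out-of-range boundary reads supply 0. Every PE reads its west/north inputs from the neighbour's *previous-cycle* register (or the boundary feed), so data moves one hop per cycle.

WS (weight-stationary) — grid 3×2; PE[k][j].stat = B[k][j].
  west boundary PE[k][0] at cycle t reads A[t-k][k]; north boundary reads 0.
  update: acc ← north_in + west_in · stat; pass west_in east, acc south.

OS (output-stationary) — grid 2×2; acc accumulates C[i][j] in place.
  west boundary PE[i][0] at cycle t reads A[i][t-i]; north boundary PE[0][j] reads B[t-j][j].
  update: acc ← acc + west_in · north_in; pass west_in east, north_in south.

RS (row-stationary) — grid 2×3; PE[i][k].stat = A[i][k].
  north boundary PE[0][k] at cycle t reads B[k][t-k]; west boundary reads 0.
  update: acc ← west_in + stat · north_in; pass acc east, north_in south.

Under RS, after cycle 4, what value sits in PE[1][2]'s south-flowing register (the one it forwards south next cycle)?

RS (2×3). Following PE[1][2] plus its west/north inputs:
  step 0 · PE0,2: acc=0; fwd→0 fwd↓0
  step 0 · PE1,1: acc=0; fwd→0 fwd↓0
  step 0 · PE1,2: acc=0; fwd→0 fwd↓0
  step 1 · PE0,2: acc=0; fwd→0 fwd↓0
  step 1 · PE1,1: acc=0; fwd→0 fwd↓0
  step 1 · PE1,2: acc=0; fwd→0 fwd↓0
  step 2 · PE0,2: acc=127; fwd→127 fwd↓6
  step 2 · PE1,1: acc=62; fwd→62 fwd↓4
  step 2 · PE1,2: acc=0; fwd→0 fwd↓0
  step 3 · PE0,2: acc=74; fwd→74 fwd↓6
  step 3 · PE1,1: acc=22; fwd→22 fwd↓2
  step 3 · PE1,2: acc=92; fwd→92 fwd↓6
  step 4 · PE0,2: acc=0; fwd→0 fwd↓0
  step 4 · PE1,1: acc=0; fwd→0 fwd↓0
  step 4 · PE1,2: acc=52; fwd→52 fwd↓6

register = 6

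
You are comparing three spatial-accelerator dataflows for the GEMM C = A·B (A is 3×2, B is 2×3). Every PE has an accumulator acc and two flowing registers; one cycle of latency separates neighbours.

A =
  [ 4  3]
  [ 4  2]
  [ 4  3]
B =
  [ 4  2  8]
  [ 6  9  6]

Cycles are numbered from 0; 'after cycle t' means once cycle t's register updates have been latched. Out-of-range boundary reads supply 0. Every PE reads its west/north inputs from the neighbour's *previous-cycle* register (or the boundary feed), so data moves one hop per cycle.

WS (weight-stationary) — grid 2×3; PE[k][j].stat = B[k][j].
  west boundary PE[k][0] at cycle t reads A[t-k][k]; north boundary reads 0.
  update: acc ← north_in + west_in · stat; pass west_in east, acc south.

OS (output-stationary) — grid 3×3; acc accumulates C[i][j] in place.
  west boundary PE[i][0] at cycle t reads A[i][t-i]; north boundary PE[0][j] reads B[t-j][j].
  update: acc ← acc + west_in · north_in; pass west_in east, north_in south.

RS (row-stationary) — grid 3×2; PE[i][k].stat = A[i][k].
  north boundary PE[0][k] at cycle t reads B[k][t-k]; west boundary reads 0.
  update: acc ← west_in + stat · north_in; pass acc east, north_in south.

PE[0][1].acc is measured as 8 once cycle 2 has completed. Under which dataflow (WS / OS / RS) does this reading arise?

dataflow = WS

— WS: 2×3; PE[0][1] trace:
  after 0 — PE[0][1] acc=0, pass-E 0, pass-S 0
  after 1 — PE[0][1] acc=8, pass-E 4, pass-S 8
  after 2 — PE[0][1] acc=8, pass-E 4, pass-S 8
— OS: 3×3; PE[0][1] trace:
  after 0 — PE[0][1] acc=0, pass-E 0, pass-S 0
  after 1 — PE[0][1] acc=8, pass-E 4, pass-S 2
  after 2 — PE[0][1] acc=35, pass-E 3, pass-S 9
— RS: 3×2; PE[0][1] trace:
  after 0 — PE[0][1] acc=0, pass-E 0, pass-S 0
  after 1 — PE[0][1] acc=34, pass-E 34, pass-S 6
  after 2 — PE[0][1] acc=35, pass-E 35, pass-S 9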